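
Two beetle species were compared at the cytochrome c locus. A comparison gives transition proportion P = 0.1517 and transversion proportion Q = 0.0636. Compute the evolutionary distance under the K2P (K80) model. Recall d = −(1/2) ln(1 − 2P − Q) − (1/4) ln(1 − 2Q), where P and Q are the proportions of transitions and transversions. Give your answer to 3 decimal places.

0.263

Under the Kimura two-parameter model, d = −½ ln(1 − 2P − Q) − ¼ ln(1 − 2Q).
1 − 2P − Q = 0.633, giving −½ ln(0.633) = 0.228642.
1 − 2Q = 0.8728, giving −¼ ln(0.8728) = 0.034012.
d = 0.228642 + 0.034012 = 0.262654.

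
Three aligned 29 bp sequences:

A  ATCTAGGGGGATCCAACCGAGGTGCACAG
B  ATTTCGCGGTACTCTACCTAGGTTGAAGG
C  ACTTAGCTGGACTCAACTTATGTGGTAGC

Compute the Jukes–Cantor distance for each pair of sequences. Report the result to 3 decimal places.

d(A,B) = 0.602, d(A,C) = 0.774, d(B,C) = 0.462

A–B: 12/29 sites differ → p ≈ 0.413793, d = −0.75 ln(1 − 0.551724) = 0.601760 ≈ 0.602.
A–C: 14/29 sites differ → p ≈ 0.482759, d = −0.75 ln(1 − 0.643679) = 0.773942 ≈ 0.774.
B–C: 10/29 sites differ → p ≈ 0.344828, d = −0.75 ln(1 − 0.459771) = 0.461822 ≈ 0.462.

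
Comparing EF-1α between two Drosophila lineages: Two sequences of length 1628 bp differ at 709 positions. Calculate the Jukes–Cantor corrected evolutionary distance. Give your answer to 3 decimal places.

0.652

p = 709/1628 ≈ 0.435504.
d = −(3/4) ln(1 − 4p/3) = −0.75 ln(1 − 0.580672) = −0.75 ln(0.419328)
  = −0.75 × (-0.869102) = 0.651827 substitutions/site.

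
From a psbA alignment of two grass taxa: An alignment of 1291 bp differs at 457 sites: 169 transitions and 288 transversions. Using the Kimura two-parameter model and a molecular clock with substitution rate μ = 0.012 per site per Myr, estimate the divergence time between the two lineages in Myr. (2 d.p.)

P = 169/1291 ≈ 0.130906 and Q = 288/1291 ≈ 0.223083.
Under the Kimura two-parameter model, d = −½ ln(1 − 2P − Q) − ¼ ln(1 − 2Q).
1 − 2P − Q = 0.515105, giving −½ ln(0.515105) = 0.331692.
1 − 2Q = 0.553834, giving −¼ ln(0.553834) = 0.147723.
d = 0.331692 + 0.147723 = 0.479415.
Under a molecular clock d = 2μt, so t = d/(2μ) = 0.479415 / (2 × 0.012) = 19.98 Myr.

19.98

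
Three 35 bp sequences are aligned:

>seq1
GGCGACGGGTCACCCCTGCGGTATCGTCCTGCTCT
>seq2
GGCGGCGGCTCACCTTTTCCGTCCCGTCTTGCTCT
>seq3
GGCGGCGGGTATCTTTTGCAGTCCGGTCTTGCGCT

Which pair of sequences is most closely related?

seq1–seq2: 9/35 differ, p = 0.257, d = 0.315.
seq1–seq3: 12/35 differ, p = 0.343, d = 0.458.
seq2–seq3: 8/35 differ, p = 0.229, d = 0.273.
The smallest distance is between seq2 and seq3.

seq2 and seq3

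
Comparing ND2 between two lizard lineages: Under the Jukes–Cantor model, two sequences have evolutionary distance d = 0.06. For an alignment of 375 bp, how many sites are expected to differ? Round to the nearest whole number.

Invert JC69: p = (3/4)(1 − e^(−4d/3)) = 0.75 × (1 − e^(-0.08)) = 0.75 × (1 − 0.923116) = 0.057663.
Expected differing sites = pL ≈ 0.057663 × 375 = 21.623625 ≈ 22.

22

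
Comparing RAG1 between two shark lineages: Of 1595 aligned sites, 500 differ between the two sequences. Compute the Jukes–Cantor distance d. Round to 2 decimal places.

0.41

p = 500/1595 ≈ 0.31348.
d = −(3/4) ln(1 − 4p/3) = −0.75 ln(1 − 0.417973) = −0.75 ln(0.582027)
  = −0.75 × (-0.541238) = 0.405929 substitutions/site.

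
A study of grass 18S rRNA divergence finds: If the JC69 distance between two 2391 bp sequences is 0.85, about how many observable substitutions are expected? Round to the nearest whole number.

1216

Invert JC69: p = (3/4)(1 − e^(−4d/3)) = 0.75 × (1 − e^(-1.133333)) = 0.75 × (1 − 0.321958) = 0.508532.
Expected differing sites = pL ≈ 0.508532 × 2391 = 1215.900012 ≈ 1216.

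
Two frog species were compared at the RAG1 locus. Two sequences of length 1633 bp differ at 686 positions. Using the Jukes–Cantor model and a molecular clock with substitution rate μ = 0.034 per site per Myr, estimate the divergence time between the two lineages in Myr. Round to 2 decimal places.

9.06

p = 686/1633 ≈ 0.420086.
d = −(3/4) ln(1 − 4p/3) = −0.75 ln(1 − 0.560115) = −0.75 ln(0.439885)
  = −0.75 × (-0.821242) = 0.615932 substitutions/site.
Under a molecular clock d = 2μt, so t = d/(2μ) = 0.615932 / (2 × 0.034) = 9.06 Myr.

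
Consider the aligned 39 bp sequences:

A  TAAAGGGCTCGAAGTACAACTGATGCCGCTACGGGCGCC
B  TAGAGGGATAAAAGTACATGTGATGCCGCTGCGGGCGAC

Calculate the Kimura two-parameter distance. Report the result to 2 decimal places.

0.24

Of 39 sites, 3 differences are transitions and 5 are transversions, so P = 3/39 ≈ 0.076923 and Q = 5/39 ≈ 0.128205.
Under the Kimura two-parameter model, d = −½ ln(1 − 2P − Q) − ¼ ln(1 − 2Q).
1 − 2P − Q = 0.717949, giving −½ ln(0.717949) = 0.165678.
1 − 2Q = 0.74359, giving −¼ ln(0.74359) = 0.074066.
d = 0.165678 + 0.074066 = 0.239744.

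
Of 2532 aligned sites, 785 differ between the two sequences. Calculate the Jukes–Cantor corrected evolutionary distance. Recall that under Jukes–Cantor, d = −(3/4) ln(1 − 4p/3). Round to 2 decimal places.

p = 785/2532 ≈ 0.310032.
d = −(3/4) ln(1 − 4p/3) = −0.75 ln(1 − 0.413376) = −0.75 ln(0.586624)
  = −0.75 × (-0.533371) = 0.400028 substitutions/site.

0.40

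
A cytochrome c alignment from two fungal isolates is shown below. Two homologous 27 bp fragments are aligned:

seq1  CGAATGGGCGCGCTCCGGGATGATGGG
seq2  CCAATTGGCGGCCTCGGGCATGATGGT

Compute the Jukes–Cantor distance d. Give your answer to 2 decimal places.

0.32

The sequences differ at 7 of 27 sites (2, 6, 11, 12, 16, 19, 27), so p = 7/27 ≈ 0.259259.
d = −(3/4) ln(1 − 4p/3) = −0.75 ln(1 − 0.345679) = −0.75 ln(0.654321)
  = −0.75 × (-0.424157) = 0.318118 substitutions/site.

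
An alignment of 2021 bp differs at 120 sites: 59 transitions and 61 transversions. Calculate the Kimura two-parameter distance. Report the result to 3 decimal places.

0.062

P = 59/2021 ≈ 0.029193 and Q = 61/2021 ≈ 0.030183.
Under the Kimura two-parameter model, d = −½ ln(1 − 2P − Q) − ¼ ln(1 − 2Q).
1 − 2P − Q = 0.911431, giving −½ ln(0.911431) = 0.046370.
1 − 2Q = 0.939634, giving −¼ ln(0.939634) = 0.015566.
d = 0.046370 + 0.015566 = 0.061936.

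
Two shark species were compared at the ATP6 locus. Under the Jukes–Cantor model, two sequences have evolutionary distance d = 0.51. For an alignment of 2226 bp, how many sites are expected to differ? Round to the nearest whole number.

Invert JC69: p = (3/4)(1 − e^(−4d/3)) = 0.75 × (1 − e^(-0.68)) = 0.75 × (1 − 0.506617) = 0.370037.
Expected differing sites = pL ≈ 0.370037 × 2226 = 823.702362 ≈ 824.

824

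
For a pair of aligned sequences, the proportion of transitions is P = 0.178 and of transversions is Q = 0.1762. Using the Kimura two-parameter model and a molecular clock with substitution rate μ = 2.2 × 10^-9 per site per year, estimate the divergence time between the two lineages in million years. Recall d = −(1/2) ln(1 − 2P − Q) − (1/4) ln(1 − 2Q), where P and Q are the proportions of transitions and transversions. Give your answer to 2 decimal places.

Under the Kimura two-parameter model, d = −½ ln(1 − 2P − Q) − ¼ ln(1 − 2Q).
1 − 2P − Q = 0.4678, giving −½ ln(0.4678) = 0.379857.
1 − 2Q = 0.6476, giving −¼ ln(0.6476) = 0.108621.
d = 0.379857 + 0.108621 = 0.488478.
Under a molecular clock d = 2μt, so t = d/(2μ) = 0.488478 / (2 × 2.2 × 10^-9) = 111.02 million years.

111.02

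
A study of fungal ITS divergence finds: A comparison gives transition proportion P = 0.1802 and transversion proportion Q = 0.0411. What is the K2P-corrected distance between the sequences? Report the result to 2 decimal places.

0.28

Under the Kimura two-parameter model, d = −½ ln(1 − 2P − Q) − ¼ ln(1 − 2Q).
1 − 2P − Q = 0.5985, giving −½ ln(0.5985) = 0.256664.
1 − 2Q = 0.9178, giving −¼ ln(0.9178) = 0.021444.
d = 0.256664 + 0.021444 = 0.278108.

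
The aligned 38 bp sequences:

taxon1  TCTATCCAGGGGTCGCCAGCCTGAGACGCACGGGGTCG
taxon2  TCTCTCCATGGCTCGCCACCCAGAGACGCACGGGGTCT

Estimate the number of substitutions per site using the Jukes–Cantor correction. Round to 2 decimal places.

0.18

The sequences differ at 6 of 38 sites (4, 9, 12, 19, 22, 38), so p = 6/38 ≈ 0.157895.
d = −(3/4) ln(1 − 4p/3) = −0.75 ln(1 − 0.210527) = −0.75 ln(0.789473)
  = −0.75 × (-0.236390) = 0.177293 substitutions/site.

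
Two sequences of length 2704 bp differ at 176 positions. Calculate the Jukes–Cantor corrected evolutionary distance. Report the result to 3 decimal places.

p = 176/2704 ≈ 0.065089.
d = −(3/4) ln(1 − 4p/3) = −0.75 ln(1 − 0.086785) = −0.75 ln(0.913215)
  = −0.75 × (-0.090784) = 0.068088 substitutions/site.

0.068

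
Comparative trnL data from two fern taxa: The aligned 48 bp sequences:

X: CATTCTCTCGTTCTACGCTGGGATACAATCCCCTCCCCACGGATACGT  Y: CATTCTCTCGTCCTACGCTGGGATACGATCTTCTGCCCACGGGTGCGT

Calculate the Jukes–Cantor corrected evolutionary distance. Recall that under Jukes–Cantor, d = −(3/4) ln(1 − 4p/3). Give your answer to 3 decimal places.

0.162

The sequences differ at 7 of 48 sites (12, 27, 31, 32, 35, 43, 45), so p = 7/48 ≈ 0.145833.
d = −(3/4) ln(1 − 4p/3) = −0.75 ln(1 − 0.194444) = −0.75 ln(0.805556)
  = −0.75 × (-0.216223) = 0.162167 substitutions/site.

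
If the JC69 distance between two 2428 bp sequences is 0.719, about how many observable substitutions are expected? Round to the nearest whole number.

Invert JC69: p = (3/4)(1 − e^(−4d/3)) = 0.75 × (1 − e^(-0.958667)) = 0.75 × (1 − 0.383404) = 0.462447.
Expected differing sites = pL ≈ 0.462447 × 2428 = 1122.821316 ≈ 1123.

1123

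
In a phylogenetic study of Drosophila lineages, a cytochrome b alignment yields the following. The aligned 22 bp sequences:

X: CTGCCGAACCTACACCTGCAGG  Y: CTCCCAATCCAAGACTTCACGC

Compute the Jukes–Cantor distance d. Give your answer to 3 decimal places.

The sequences differ at 10 of 22 sites (3, 6, 8, 11, 13, 16, 18, 19, 20, 22), so p = 10/22 ≈ 0.454545.
d = −(3/4) ln(1 − 4p/3) = −0.75 ln(1 − 0.60606) = −0.75 ln(0.39394)
  = −0.75 × (-0.931557) = 0.698668 substitutions/site.

0.699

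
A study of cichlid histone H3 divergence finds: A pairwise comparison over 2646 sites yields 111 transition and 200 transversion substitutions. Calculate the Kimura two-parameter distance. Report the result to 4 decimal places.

0.1278

P = 111/2646 ≈ 0.04195 and Q = 200/2646 ≈ 0.075586.
Under the Kimura two-parameter model, d = −½ ln(1 − 2P − Q) − ¼ ln(1 − 2Q).
1 − 2P − Q = 0.840514, giving −½ ln(0.840514) = 0.086871.
1 − 2Q = 0.848828, giving −¼ ln(0.848828) = 0.040975.
d = 0.086871 + 0.040975 = 0.127846.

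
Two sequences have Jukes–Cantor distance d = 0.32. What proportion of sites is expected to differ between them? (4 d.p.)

p = (3/4)(1 − e^(−4d/3)) = 0.75 × (1 − e^(-0.426667)) = 0.75 × (1 − 0.652681) = 0.260489.

0.2605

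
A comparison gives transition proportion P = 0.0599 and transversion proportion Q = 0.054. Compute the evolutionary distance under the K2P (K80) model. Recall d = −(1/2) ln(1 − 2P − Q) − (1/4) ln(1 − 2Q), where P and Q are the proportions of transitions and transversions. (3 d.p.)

Under the Kimura two-parameter model, d = −½ ln(1 − 2P − Q) − ¼ ln(1 − 2Q).
1 − 2P − Q = 0.8262, giving −½ ln(0.8262) = 0.095459.
1 − 2Q = 0.892, giving −¼ ln(0.892) = 0.028572.
d = 0.095459 + 0.028572 = 0.124031.

0.124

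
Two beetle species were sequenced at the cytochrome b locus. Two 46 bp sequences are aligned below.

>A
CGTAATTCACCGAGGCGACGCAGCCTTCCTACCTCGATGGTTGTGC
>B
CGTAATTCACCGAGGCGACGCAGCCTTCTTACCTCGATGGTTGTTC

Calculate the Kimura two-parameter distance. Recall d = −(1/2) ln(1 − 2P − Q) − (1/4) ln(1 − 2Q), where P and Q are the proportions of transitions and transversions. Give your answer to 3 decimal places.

Of 46 sites, 1 differences are transitions and 1 are transversions, so P = 1/46 ≈ 0.021739 and Q = 1/46 ≈ 0.021739.
Under the Kimura two-parameter model, d = −½ ln(1 − 2P − Q) − ¼ ln(1 − 2Q).
1 − 2P − Q = 0.934783, giving −½ ln(0.934783) = 0.033720.
1 − 2Q = 0.956522, giving −¼ ln(0.956522) = 0.011113.
d = 0.033720 + 0.011113 = 0.044833.

0.045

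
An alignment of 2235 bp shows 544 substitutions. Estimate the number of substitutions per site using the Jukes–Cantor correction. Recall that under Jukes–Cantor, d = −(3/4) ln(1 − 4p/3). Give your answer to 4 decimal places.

0.2943

p = 544/2235 ≈ 0.2434.
d = −(3/4) ln(1 − 4p/3) = −0.75 ln(1 − 0.324533) = −0.75 ln(0.675467)
  = −0.75 × (-0.392351) = 0.294263 substitutions/site.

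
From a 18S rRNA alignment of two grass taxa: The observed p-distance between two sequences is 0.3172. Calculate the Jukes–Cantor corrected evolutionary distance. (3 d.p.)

0.412

d = −(3/4) ln(1 − 4p/3) = −0.75 ln(1 − 0.422933) = −0.75 ln(0.577067)
  = −0.75 × (-0.549797) = 0.412348 substitutions/site.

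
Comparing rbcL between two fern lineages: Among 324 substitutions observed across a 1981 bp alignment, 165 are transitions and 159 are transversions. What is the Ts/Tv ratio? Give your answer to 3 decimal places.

1.038

R = 165/159 = 1.037735… ≈ 1.038 (to 3 d.p.).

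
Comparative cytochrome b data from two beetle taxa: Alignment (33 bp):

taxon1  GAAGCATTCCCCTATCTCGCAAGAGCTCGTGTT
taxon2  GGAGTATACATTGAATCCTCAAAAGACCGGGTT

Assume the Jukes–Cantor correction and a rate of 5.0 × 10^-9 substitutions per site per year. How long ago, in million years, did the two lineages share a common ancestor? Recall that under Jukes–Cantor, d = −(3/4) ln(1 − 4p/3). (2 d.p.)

69.87

The sequences differ at 15 of 33 sites, so p = 15/33 ≈ 0.454545.
d = −(3/4) ln(1 − 4p/3) = −0.75 ln(1 − 0.60606) = −0.75 ln(0.39394)
  = −0.75 × (-0.931557) = 0.698668 substitutions/site.
Under a molecular clock d = 2μt, so t = d/(2μ) = 0.698668 / (2 × 5.0 × 10^-9) = 69.87 million years.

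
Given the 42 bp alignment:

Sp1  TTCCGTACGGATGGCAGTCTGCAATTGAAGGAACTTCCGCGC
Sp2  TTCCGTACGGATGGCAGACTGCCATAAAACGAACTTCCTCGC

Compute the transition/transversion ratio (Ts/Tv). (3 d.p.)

Transitions are A↔G and C↔T; transversions are all other mismatches.
Transitions: 1. Transversions: 5.
R = 1/5 = 0.200.

0.200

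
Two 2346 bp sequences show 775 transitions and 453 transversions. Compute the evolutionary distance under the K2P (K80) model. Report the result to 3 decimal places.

1.083

P = 775/2346 ≈ 0.33035 and Q = 453/2346 ≈ 0.193095.
Under the Kimura two-parameter model, d = −½ ln(1 − 2P − Q) − ¼ ln(1 − 2Q).
1 − 2P − Q = 0.146205, giving −½ ln(0.146205) = 0.961373.
1 − 2Q = 0.61381, giving −¼ ln(0.61381) = 0.122017.
d = 0.961373 + 0.122017 = 1.083390.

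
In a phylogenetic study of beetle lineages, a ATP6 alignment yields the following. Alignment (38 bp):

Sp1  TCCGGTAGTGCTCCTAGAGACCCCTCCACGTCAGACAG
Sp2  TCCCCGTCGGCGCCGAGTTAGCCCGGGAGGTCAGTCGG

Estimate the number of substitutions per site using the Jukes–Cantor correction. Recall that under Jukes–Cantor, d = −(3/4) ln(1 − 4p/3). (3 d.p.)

The sequences differ at 17 of 38 sites, so p = 17/38 ≈ 0.447368.
d = −(3/4) ln(1 − 4p/3) = −0.75 ln(1 − 0.596491) = −0.75 ln(0.403509)
  = −0.75 × (-0.907556) = 0.680667 substitutions/site.

0.681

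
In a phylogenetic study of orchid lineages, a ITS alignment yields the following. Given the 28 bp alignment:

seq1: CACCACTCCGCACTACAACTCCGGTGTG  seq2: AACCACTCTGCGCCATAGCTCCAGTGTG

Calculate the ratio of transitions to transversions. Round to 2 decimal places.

6.00

Transitions are A↔G and C↔T; transversions are all other mismatches.
Transitions: 6. Transversions: 1.
R = 6/1 = 6.00.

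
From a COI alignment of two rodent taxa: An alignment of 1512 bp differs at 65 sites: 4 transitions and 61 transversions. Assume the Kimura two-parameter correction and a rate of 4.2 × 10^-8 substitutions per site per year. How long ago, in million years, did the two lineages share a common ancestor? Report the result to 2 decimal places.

P = 4/1512 ≈ 0.002646 and Q = 61/1512 ≈ 0.040344.
Under the Kimura two-parameter model, d = −½ ln(1 − 2P − Q) − ¼ ln(1 − 2Q).
1 − 2P − Q = 0.954364, giving −½ ln(0.954364) = 0.023355.
1 − 2Q = 0.919312, giving −¼ ln(0.919312) = 0.021032.
d = 0.023355 + 0.021032 = 0.044387.
Under a molecular clock d = 2μt, so t = d/(2μ) = 0.044387 / (2 × 4.2 × 10^-8) = 0.53 million years.

0.53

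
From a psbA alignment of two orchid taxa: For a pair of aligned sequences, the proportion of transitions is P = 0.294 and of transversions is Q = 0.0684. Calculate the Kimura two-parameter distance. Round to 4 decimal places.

Under the Kimura two-parameter model, d = −½ ln(1 − 2P − Q) − ¼ ln(1 − 2Q).
1 − 2P − Q = 0.3436, giving −½ ln(0.3436) = 0.534139.
1 − 2Q = 0.8632, giving −¼ ln(0.8632) = 0.036777.
d = 0.534139 + 0.036777 = 0.570916.

0.5709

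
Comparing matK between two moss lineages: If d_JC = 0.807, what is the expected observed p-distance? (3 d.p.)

p = (3/4)(1 − e^(−4d/3)) = 0.75 × (1 − e^(-1.076)) = 0.75 × (1 − 0.340957) = 0.494282.

0.494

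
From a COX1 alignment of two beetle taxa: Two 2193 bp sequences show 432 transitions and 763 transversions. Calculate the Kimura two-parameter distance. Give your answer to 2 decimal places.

P = 432/2193 ≈ 0.19699 and Q = 763/2193 ≈ 0.347925.
Under the Kimura two-parameter model, d = −½ ln(1 − 2P − Q) − ¼ ln(1 − 2Q).
1 − 2P − Q = 0.258095, giving −½ ln(0.258095) = 0.677214.
1 − 2Q = 0.30415, giving −¼ ln(0.30415) = 0.297559.
d = 0.677214 + 0.297559 = 0.974773.

0.97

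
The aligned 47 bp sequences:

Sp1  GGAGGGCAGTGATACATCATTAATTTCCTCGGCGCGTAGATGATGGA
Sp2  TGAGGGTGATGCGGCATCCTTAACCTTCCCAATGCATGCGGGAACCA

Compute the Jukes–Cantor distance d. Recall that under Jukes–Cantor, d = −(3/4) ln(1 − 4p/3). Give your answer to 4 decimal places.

The sequences differ at 23 of 47 sites, so p = 23/47 ≈ 0.489362.
d = −(3/4) ln(1 − 4p/3) = −0.75 ln(1 − 0.652483) = −0.75 ln(0.347517)
  = −0.75 × (-1.056942) = 0.792707 substitutions/site.

0.7927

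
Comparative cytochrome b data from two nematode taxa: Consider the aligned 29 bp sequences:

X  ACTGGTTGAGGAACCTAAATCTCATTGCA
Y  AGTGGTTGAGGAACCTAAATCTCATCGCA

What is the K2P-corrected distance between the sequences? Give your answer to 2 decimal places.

Of 29 sites, 1 differences are transitions and 1 are transversions, so P = 1/29 ≈ 0.034483 and Q = 1/29 ≈ 0.034483.
Under the Kimura two-parameter model, d = −½ ln(1 − 2P − Q) − ¼ ln(1 − 2Q).
1 − 2P − Q = 0.896551, giving −½ ln(0.896551) = 0.054600.
1 − 2Q = 0.931034, giving −¼ ln(0.931034) = 0.017865.
d = 0.054600 + 0.017865 = 0.072465.

0.07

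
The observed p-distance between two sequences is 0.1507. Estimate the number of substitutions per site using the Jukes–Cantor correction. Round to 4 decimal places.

0.1682

d = −(3/4) ln(1 − 4p/3) = −0.75 ln(1 − 0.200933) = −0.75 ln(0.799067)
  = −0.75 × (-0.224310) = 0.168233 substitutions/site.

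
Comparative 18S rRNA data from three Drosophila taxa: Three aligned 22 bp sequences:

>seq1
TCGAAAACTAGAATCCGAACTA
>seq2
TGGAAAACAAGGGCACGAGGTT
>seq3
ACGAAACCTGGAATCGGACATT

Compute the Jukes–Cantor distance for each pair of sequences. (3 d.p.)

seq1–seq2: 9/22 sites differ → p ≈ 0.409091, d = −0.75 ln(1 − 0.545455) = 0.591344 ≈ 0.591.
seq1–seq3: 7/22 sites differ → p ≈ 0.318182, d = −0.75 ln(1 − 0.424243) = 0.414052 ≈ 0.414.
seq2–seq3: 12/22 sites differ → p ≈ 0.545455, d = −0.75 ln(1 − 0.727273) = 0.974463 ≈ 0.974.

d(seq1,seq2) = 0.591, d(seq1,seq3) = 0.414, d(seq2,seq3) = 0.974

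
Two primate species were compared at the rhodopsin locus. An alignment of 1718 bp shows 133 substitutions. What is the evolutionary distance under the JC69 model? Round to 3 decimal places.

0.082

p = 133/1718 ≈ 0.077416.
d = −(3/4) ln(1 − 4p/3) = −0.75 ln(1 − 0.103221) = −0.75 ln(0.896779)
  = −0.75 × (-0.108946) = 0.081710 substitutions/site.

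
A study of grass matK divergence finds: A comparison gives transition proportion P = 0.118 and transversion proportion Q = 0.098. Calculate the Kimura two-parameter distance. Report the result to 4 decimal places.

Under the Kimura two-parameter model, d = −½ ln(1 − 2P − Q) − ¼ ln(1 − 2Q).
1 − 2P − Q = 0.666, giving −½ ln(0.666) = 0.203233.
1 − 2Q = 0.804, giving −¼ ln(0.804) = 0.054539.
d = 0.203233 + 0.054539 = 0.257772.

0.2578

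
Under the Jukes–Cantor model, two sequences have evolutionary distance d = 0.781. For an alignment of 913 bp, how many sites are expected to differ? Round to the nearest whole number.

443

Invert JC69: p = (3/4)(1 − e^(−4d/3)) = 0.75 × (1 − e^(-1.041333)) = 0.75 × (1 − 0.352984) = 0.485262.
Expected differing sites = pL ≈ 0.485262 × 913 = 443.044206 ≈ 443.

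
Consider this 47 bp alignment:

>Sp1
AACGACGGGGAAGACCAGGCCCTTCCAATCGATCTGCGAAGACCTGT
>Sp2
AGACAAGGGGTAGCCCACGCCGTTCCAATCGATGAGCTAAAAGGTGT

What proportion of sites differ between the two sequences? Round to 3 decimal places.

The sequences differ at 14 of 47 positions.
p = 14/47 = 0.297872… ≈ 0.298 (to 3 d.p.).

0.298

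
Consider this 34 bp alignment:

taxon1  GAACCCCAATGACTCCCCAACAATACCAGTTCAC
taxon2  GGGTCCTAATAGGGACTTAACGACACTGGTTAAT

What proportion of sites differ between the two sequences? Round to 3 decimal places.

The sequences differ at 17 of 34 positions.
p = 17/34 = 0.500.

0.500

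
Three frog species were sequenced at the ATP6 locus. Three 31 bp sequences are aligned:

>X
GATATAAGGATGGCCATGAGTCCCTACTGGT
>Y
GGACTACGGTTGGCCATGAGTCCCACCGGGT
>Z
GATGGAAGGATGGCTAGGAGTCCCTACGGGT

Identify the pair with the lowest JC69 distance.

X–Y: 8/31 differ, p = 0.258, d = 0.316.
X–Z: 5/31 differ, p = 0.161, d = 0.182.
Y–Z: 10/31 differ, p = 0.323, d = 0.422.
The smallest distance is between X and Z.

X and Z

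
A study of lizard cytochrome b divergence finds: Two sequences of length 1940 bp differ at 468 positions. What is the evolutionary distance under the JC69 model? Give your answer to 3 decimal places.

p = 468/1940 ≈ 0.241237.
d = −(3/4) ln(1 − 4p/3) = −0.75 ln(1 − 0.321649) = −0.75 ln(0.678351)
  = −0.75 × (-0.388090) = 0.291068 substitutions/site.

0.291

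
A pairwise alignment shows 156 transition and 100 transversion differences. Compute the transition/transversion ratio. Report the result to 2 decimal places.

R = 156/100 = 1.56.

1.56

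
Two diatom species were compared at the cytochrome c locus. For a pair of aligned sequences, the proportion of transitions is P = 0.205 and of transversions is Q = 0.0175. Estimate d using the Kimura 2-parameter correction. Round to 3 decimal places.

0.288

Under the Kimura two-parameter model, d = −½ ln(1 − 2P − Q) − ¼ ln(1 − 2Q).
1 − 2P − Q = 0.5725, giving −½ ln(0.5725) = 0.278871.
1 − 2Q = 0.965, giving −¼ ln(0.965) = 0.008907.
d = 0.278871 + 0.008907 = 0.287778.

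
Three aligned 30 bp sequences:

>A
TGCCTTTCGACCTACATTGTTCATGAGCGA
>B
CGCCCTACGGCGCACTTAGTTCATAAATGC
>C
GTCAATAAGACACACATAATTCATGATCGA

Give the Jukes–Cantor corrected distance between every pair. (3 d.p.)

A–B: 12/30 sites differ → p = 0.4, d = −0.75 ln(1 − 0.533333) = 0.571605 ≈ 0.572.
A–C: 11/30 sites differ → p ≈ 0.366667, d = −0.75 ln(1 − 0.488889) = 0.503376 ≈ 0.503.
B–C: 13/30 sites differ → p ≈ 0.433333, d = −0.75 ln(1 − 0.577777) = 0.646666 ≈ 0.647.

d(A,B) = 0.572, d(A,C) = 0.503, d(B,C) = 0.647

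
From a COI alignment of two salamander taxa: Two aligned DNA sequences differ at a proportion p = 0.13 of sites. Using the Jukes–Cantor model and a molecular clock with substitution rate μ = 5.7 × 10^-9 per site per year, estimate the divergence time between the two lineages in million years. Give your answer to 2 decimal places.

12.52

d = −(3/4) ln(1 − 4p/3) = −0.75 ln(1 − 0.173333) = −0.75 ln(0.826667)
  = −0.75 × (-0.190353) = 0.142765 substitutions/site.
Under a molecular clock d = 2μt, so t = d/(2μ) = 0.142765 / (2 × 5.7 × 10^-9) = 12.52 million years.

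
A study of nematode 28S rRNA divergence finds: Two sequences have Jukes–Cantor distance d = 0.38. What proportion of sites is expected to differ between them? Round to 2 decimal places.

p = (3/4)(1 − e^(−4d/3)) = 0.75 × (1 − e^(-0.506667)) = 0.75 × (1 − 0.602500) = 0.298125.

0.30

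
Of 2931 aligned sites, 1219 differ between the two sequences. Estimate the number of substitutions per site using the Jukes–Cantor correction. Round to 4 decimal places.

0.6065

p = 1219/2931 ≈ 0.415899.
d = −(3/4) ln(1 − 4p/3) = −0.75 ln(1 − 0.554532) = −0.75 ln(0.445468)
  = −0.75 × (-0.808630) = 0.606473 substitutions/site.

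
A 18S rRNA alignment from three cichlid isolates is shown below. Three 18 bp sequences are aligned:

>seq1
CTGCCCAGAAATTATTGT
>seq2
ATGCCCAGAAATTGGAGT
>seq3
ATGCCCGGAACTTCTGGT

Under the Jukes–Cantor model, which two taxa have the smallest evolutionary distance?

seq1 and seq2

seq1–seq2: 4/18 differ, p = 0.222, d = 0.264.
seq1–seq3: 5/18 differ, p = 0.278, d = 0.347.
seq2–seq3: 5/18 differ, p = 0.278, d = 0.347.
The smallest distance is between seq1 and seq2.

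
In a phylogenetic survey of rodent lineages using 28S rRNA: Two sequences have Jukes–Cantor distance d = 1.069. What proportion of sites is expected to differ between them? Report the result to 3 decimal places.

0.570

p = (3/4)(1 − e^(−4d/3)) = 0.75 × (1 − e^(-1.425333)) = 0.75 × (1 − 0.240428) = 0.569679.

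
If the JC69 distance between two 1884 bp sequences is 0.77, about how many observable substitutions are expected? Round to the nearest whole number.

907

Invert JC69: p = (3/4)(1 − e^(−4d/3)) = 0.75 × (1 − e^(-1.026667)) = 0.75 × (1 − 0.358199) = 0.481351.
Expected differing sites = pL ≈ 0.481351 × 1884 = 906.865284 ≈ 907.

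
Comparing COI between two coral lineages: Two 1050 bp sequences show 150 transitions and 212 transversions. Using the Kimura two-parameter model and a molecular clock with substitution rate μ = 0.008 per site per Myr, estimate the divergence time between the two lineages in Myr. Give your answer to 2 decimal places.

P = 150/1050 ≈ 0.142857 and Q = 212/1050 ≈ 0.201905.
Under the Kimura two-parameter model, d = −½ ln(1 − 2P − Q) − ¼ ln(1 − 2Q).
1 − 2P − Q = 0.512381, giving −½ ln(0.512381) = 0.334343.
1 − 2Q = 0.59619, giving −¼ ln(0.59619) = 0.129299.
d = 0.334343 + 0.129299 = 0.463642.
Under a molecular clock d = 2μt, so t = d/(2μ) = 0.463642 / (2 × 0.008) = 28.98 Myr.

28.98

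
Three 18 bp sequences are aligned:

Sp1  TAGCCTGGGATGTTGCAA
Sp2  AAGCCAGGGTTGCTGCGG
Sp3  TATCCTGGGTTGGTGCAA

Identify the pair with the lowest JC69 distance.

Sp1 and Sp3

Sp1–Sp2: 6/18 differ, p = 0.333, d = 0.441.
Sp1–Sp3: 3/18 differ, p = 0.167, d = 0.188.
Sp2–Sp3: 6/18 differ, p = 0.333, d = 0.441.
The smallest distance is between Sp1 and Sp3.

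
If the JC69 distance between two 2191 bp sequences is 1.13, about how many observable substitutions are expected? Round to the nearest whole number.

Invert JC69: p = (3/4)(1 − e^(−4d/3)) = 0.75 × (1 − e^(-1.506667)) = 0.75 × (1 − 0.221647) = 0.583765.
Expected differing sites = pL ≈ 0.583765 × 2191 = 1279.029115 ≈ 1279.

1279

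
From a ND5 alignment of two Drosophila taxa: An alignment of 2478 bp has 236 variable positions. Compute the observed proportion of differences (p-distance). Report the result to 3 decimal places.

0.095

p = 236/2478 = 0.095238… ≈ 0.095 (to 3 d.p.).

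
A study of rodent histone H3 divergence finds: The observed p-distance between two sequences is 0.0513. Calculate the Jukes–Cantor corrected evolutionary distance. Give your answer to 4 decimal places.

0.0531

d = −(3/4) ln(1 − 4p/3) = −0.75 ln(1 − 0.0684) = −0.75 ln(0.9316)
  = −0.75 × (-0.070852) = 0.053139 substitutions/site.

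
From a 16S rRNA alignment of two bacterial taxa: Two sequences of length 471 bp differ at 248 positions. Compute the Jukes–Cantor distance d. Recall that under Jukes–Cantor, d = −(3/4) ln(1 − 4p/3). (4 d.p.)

0.9081

p = 248/471 ≈ 0.526539.
d = −(3/4) ln(1 − 4p/3) = −0.75 ln(1 − 0.702052) = −0.75 ln(0.297948)
  = −0.75 × (-1.210836) = 0.908127 substitutions/site.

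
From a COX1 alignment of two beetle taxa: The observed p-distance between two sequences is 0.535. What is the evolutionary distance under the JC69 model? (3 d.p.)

0.937

d = −(3/4) ln(1 − 4p/3) = −0.75 ln(1 − 0.713333) = −0.75 ln(0.286667)
  = −0.75 × (-1.249434) = 0.937076 substitutions/site.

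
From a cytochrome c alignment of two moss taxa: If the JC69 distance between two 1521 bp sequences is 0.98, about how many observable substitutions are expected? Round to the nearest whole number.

832

Invert JC69: p = (3/4)(1 − e^(−4d/3)) = 0.75 × (1 − e^(-1.306667)) = 0.75 × (1 − 0.270721) = 0.546959.
Expected differing sites = pL ≈ 0.546959 × 1521 = 831.924639 ≈ 832.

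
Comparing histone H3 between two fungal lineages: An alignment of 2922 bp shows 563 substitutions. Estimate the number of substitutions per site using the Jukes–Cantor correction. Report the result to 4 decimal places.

0.2227

p = 563/2922 ≈ 0.192676.
d = −(3/4) ln(1 − 4p/3) = −0.75 ln(1 − 0.256901) = −0.75 ln(0.743099)
  = −0.75 × (-0.296926) = 0.222695 substitutions/site.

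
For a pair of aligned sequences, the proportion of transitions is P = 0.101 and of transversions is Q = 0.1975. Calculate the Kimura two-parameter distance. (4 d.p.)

0.3806

Under the Kimura two-parameter model, d = −½ ln(1 − 2P − Q) − ¼ ln(1 − 2Q).
1 − 2P − Q = 0.6005, giving −½ ln(0.6005) = 0.254996.
1 − 2Q = 0.605, giving −¼ ln(0.605) = 0.125632.
d = 0.254996 + 0.125632 = 0.380628.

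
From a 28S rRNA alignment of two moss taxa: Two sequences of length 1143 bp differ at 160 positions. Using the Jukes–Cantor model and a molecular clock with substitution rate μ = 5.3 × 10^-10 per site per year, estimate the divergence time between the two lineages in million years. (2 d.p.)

p = 160/1143 ≈ 0.139983.
d = −(3/4) ln(1 − 4p/3) = −0.75 ln(1 − 0.186644) = −0.75 ln(0.813356)
  = −0.75 × (-0.206586) = 0.154940 substitutions/site.
Under a molecular clock d = 2μt, so t = d/(2μ) = 0.154940 / (2 × 5.3 × 10^-10) = 146.17 million years.

146.17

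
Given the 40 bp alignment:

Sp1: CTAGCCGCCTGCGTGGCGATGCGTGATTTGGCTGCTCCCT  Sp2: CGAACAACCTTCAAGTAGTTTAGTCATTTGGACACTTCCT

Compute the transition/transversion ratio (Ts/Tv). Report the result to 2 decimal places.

Transitions are A↔G and C↔T; transversions are all other mismatches.
Transitions: 6. Transversions: 11.
R = 6/11 = 0.545454… ≈ 0.55 (to 2 d.p.).

0.55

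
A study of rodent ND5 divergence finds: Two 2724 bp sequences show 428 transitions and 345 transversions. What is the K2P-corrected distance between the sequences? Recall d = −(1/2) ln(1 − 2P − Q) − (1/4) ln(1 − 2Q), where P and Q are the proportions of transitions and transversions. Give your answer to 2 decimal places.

0.36

P = 428/2724 ≈ 0.157122 and Q = 345/2724 ≈ 0.126652.
Under the Kimura two-parameter model, d = −½ ln(1 − 2P − Q) − ¼ ln(1 − 2Q).
1 − 2P − Q = 0.559104, giving −½ ln(0.559104) = 0.290710.
1 − 2Q = 0.746696, giving −¼ ln(0.746696) = 0.073024.
d = 0.290710 + 0.073024 = 0.363734.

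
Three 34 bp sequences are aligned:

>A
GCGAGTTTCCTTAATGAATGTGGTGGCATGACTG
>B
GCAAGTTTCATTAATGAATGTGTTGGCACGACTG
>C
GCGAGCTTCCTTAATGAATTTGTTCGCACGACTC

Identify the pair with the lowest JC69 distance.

A–B: 4/34 differ, p = 0.118, d = 0.128.
A–C: 6/34 differ, p = 0.176, d = 0.201.
B–C: 6/34 differ, p = 0.176, d = 0.201.
The smallest distance is between A and B.

A and B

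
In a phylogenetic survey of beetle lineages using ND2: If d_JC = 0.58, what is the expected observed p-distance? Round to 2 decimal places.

0.40

p = (3/4)(1 − e^(−4d/3)) = 0.75 × (1 − e^(-0.773333)) = 0.75 × (1 − 0.461472) = 0.403896.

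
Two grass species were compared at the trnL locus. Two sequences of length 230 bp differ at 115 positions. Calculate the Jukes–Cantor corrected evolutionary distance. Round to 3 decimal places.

p = 115/230 = 0.5.
d = −(3/4) ln(1 − 4p/3) = −0.75 ln(1 − 0.666667) = −0.75 ln(0.333333)
  = −0.75 × (-1.098613) = 0.823960 substitutions/site.

0.824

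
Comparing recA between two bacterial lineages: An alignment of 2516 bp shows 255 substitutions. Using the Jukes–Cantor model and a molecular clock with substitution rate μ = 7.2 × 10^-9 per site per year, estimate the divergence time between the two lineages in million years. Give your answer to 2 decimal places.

p = 255/2516 ≈ 0.101351.
d = −(3/4) ln(1 − 4p/3) = −0.75 ln(1 − 0.135135) = −0.75 ln(0.864865)
  = −0.75 × (-0.145182) = 0.108887 substitutions/site.
Under a molecular clock d = 2μt, so t = d/(2μ) = 0.108887 / (2 × 7.2 × 10^-9) = 7.56 million years.

7.56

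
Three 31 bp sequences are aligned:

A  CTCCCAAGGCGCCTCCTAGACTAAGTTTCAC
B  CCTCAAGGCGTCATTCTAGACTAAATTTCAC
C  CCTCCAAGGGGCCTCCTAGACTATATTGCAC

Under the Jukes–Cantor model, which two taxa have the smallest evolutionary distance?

A and C

A–B: 10/31 differ, p = 0.323, d = 0.422.
A–C: 6/31 differ, p = 0.194, d = 0.224.
B–C: 8/31 differ, p = 0.258, d = 0.316.
The smallest distance is between A and C.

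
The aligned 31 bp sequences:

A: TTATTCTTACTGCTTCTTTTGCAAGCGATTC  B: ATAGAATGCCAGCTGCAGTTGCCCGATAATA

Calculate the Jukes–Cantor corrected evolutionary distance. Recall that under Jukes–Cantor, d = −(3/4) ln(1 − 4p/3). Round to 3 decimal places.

The sequences differ at 16 of 31 sites, so p = 16/31 ≈ 0.516129.
d = −(3/4) ln(1 − 4p/3) = −0.75 ln(1 − 0.688172) = −0.75 ln(0.311828)
  = −0.75 × (-1.165304) = 0.873978 substitutions/site.

0.874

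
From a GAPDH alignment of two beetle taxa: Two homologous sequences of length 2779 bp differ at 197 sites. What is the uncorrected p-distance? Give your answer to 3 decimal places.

p = 197/2779 = 0.070888… ≈ 0.071 (to 3 d.p.).

0.071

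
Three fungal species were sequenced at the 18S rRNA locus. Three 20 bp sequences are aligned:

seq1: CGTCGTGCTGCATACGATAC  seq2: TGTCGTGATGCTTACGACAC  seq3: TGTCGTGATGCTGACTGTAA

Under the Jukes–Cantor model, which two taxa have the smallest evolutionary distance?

seq1–seq2: 4/20 differ, p = 0.200, d = 0.233.
seq1–seq3: 7/20 differ, p = 0.350, d = 0.471.
seq2–seq3: 5/20 differ, p = 0.250, d = 0.304.
The smallest distance is between seq1 and seq2.

seq1 and seq2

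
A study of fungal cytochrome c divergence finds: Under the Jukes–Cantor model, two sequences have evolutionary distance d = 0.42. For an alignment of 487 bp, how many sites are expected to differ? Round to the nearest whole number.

Invert JC69: p = (3/4)(1 − e^(−4d/3)) = 0.75 × (1 − e^(-0.56)) = 0.75 × (1 − 0.571209) = 0.321593.
Expected differing sites = pL ≈ 0.321593 × 487 = 156.615791 ≈ 157.

157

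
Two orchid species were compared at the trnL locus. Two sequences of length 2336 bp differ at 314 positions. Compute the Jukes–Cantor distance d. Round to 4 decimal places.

p = 314/2336 ≈ 0.134418.
d = −(3/4) ln(1 − 4p/3) = −0.75 ln(1 − 0.179224) = −0.75 ln(0.820776)
  = −0.75 × (-0.197505) = 0.148129 substitutions/site.

0.1481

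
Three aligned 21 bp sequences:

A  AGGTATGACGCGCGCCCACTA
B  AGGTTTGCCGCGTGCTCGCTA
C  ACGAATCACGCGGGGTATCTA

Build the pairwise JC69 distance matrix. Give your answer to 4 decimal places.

d(A,B) = 0.2865, d(A,C) = 0.5319, d(B,C) = 0.6355

A–B: 5/21 sites differ → p ≈ 0.238095, d = −0.75 ln(1 − 0.31746) = 0.286451 ≈ 0.2865.
A–C: 8/21 sites differ → p ≈ 0.380952, d = −0.75 ln(1 − 0.507936) = 0.531860 ≈ 0.5319.
B–C: 9/21 sites differ → p ≈ 0.428571, d = −0.75 ln(1 − 0.571428) = 0.635472 ≈ 0.6355.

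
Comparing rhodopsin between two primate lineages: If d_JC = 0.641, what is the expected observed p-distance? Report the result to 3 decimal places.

0.431

p = (3/4)(1 − e^(−4d/3)) = 0.75 × (1 − e^(-0.854667)) = 0.75 × (1 − 0.425425) = 0.430931.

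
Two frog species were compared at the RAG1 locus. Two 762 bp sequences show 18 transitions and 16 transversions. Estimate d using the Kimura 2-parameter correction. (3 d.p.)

0.046

P = 18/762 ≈ 0.023622 and Q = 16/762 ≈ 0.020997.
Under the Kimura two-parameter model, d = −½ ln(1 − 2P − Q) − ¼ ln(1 − 2Q).
1 − 2P − Q = 0.931759, giving −½ ln(0.931759) = 0.035341.
1 − 2Q = 0.958006, giving −¼ ln(0.958006) = 0.010725.
d = 0.035341 + 0.010725 = 0.046066.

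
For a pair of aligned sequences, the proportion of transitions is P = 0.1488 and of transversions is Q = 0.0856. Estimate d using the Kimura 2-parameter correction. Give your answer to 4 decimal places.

0.2885

Under the Kimura two-parameter model, d = −½ ln(1 − 2P − Q) − ¼ ln(1 − 2Q).
1 − 2P − Q = 0.6168, giving −½ ln(0.6168) = 0.241605.
1 − 2Q = 0.8288, giving −¼ ln(0.8288) = 0.046944.
d = 0.241605 + 0.046944 = 0.288549.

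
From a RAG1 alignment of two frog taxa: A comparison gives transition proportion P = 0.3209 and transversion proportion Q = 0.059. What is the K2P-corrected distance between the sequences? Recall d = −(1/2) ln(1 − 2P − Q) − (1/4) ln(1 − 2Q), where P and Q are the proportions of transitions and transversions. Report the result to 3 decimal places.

0.635

Under the Kimura two-parameter model, d = −½ ln(1 − 2P − Q) − ¼ ln(1 − 2Q).
1 − 2P − Q = 0.2992, giving −½ ln(0.2992) = 0.603322.
1 − 2Q = 0.882, giving −¼ ln(0.882) = 0.031391.
d = 0.603322 + 0.031391 = 0.634713.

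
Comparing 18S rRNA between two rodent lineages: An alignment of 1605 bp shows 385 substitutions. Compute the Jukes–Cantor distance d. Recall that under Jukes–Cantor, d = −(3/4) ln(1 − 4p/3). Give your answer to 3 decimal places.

p = 385/1605 ≈ 0.239875.
d = −(3/4) ln(1 − 4p/3) = −0.75 ln(1 − 0.319833) = −0.75 ln(0.680167)
  = −0.75 × (-0.385417) = 0.289063 substitutions/site.

0.289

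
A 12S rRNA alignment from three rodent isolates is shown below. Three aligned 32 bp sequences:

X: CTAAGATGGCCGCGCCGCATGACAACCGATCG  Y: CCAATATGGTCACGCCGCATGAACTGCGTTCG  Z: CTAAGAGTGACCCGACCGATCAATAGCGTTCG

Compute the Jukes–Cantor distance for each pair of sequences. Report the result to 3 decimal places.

d(X,Y) = 0.353, d(X,Z) = 0.520, d(Y,Z) = 0.520

X–Y: 9/32 sites differ → p = 0.28125, d = −0.75 ln(1 − 0.375) = 0.352503 ≈ 0.353.
X–Z: 12/32 sites differ → p = 0.375, d = −0.75 ln(1 − 0.5) = 0.519860 ≈ 0.520.
Y–Z: 12/32 sites differ → p = 0.375, d = −0.75 ln(1 − 0.5) = 0.519860 ≈ 0.520.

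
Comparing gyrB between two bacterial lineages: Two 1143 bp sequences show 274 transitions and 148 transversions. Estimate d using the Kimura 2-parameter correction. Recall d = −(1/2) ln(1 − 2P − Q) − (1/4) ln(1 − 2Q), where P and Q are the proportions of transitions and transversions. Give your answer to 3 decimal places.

0.544

P = 274/1143 ≈ 0.23972 and Q = 148/1143 ≈ 0.129484.
Under the Kimura two-parameter model, d = −½ ln(1 − 2P − Q) − ¼ ln(1 − 2Q).
1 − 2P − Q = 0.391076, giving −½ ln(0.391076) = 0.469427.
1 − 2Q = 0.741032, giving −¼ ln(0.741032) = 0.074928.
d = 0.469427 + 0.074928 = 0.544355.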